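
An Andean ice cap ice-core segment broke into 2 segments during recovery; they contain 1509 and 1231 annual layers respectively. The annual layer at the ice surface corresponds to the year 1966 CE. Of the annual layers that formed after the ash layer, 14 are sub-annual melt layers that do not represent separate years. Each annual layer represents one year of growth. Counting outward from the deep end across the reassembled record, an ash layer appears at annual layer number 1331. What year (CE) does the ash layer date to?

Total annual layers = 1509 + 1231 = 2740.
Between annual layer 1331 and the ice surface there are 2740 − 1331 = 1409 annual layers.
Excluding 14 false annual layers: 1409 − 14 = 1395.
The annual layer at the ice surface is 1966 CE, so the ash layer dates to 1966 − 1395 = 571 CE.

571 CE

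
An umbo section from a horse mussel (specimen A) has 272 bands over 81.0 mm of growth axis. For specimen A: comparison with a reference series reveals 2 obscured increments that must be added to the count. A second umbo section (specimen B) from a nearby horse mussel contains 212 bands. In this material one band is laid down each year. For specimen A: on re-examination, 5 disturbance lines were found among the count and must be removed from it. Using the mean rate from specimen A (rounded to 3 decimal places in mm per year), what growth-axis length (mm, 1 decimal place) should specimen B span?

Specimen A: true band count = 272 − 5 + 2 = 269.
A: Extension rate ≈ 81.0 / 269 = 0.301 mm/year.
For B, 0.301 mm/year × 212 years = 63.8 mm.

63.8 mm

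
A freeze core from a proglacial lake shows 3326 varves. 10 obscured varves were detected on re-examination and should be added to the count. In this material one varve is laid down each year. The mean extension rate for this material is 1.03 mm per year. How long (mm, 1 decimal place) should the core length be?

3436.1 mm

Adjusted count: 3326 + 10 = 3336 varves.
3336 years at 1.03 mm/year gives 1.03 × 3336 = 3436.1 mm.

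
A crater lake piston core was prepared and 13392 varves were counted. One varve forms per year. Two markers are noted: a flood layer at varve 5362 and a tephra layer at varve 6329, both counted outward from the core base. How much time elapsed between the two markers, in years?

6329 − 5362 = 967 varves lie between the two events.
At one varve per year, 967 years elapsed between them.

967 yr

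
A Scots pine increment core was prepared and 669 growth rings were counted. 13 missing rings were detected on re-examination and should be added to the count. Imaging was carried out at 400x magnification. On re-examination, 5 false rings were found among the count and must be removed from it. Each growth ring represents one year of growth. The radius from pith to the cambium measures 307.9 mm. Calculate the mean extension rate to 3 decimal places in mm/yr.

0.455 mm/yr

True growth ring count = 669 − 5 + 13 = 677.
Extension rate ≈ 307.9 / 677 = 0.455 mm/yr.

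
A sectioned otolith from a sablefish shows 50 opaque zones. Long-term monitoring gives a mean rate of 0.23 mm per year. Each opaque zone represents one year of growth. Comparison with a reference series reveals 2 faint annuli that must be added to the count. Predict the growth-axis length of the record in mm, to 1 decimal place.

12.0 mm

Correcting the raw count gives 50 + 2 = 52 true opaque zones.
Predicted length = 0.23 mm/year × 52 years = 12.0 mm.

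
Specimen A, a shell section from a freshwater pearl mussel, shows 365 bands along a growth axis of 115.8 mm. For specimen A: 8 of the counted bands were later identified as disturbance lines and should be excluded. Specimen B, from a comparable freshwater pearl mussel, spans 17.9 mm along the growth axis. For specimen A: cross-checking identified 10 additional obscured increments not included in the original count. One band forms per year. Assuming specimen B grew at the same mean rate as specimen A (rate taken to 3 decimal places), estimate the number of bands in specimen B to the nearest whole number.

Specimen A: true band count = 365 − 8 + 10 = 367.
A: Extension rate ≈ 115.8 / 367 = 0.316 mm per year.
For B, 17.9 / 0.316 = 56.65 years ≈ 57 bands.

57 bands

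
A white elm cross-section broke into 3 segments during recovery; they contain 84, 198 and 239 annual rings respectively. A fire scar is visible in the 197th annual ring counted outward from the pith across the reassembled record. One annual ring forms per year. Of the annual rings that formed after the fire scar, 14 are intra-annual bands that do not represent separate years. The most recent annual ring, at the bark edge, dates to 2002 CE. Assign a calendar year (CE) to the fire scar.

1692 CE

Total annual rings = 84 + 198 + 239 = 521.
Between annual ring 197 and the bark edge there are 521 − 197 = 324 annual rings.
324 − 14 false = 310 true annual rings after the fire scar.
The annual ring at the bark edge is 2002 CE, so the fire scar dates to 2002 − 310 = 1692 CE.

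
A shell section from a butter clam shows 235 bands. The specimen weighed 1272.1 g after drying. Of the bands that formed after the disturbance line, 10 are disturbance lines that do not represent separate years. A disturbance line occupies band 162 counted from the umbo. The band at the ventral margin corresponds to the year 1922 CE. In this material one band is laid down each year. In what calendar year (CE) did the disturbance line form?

1859 CE

The disturbance line sits at band 162 from the umbo, so 235 − 162 = 73 bands formed after it.
Removing the 10 false bands leaves 73 − 10 = 63 true bands beyond the disturbance line.
1922 − 63 = 1859 CE.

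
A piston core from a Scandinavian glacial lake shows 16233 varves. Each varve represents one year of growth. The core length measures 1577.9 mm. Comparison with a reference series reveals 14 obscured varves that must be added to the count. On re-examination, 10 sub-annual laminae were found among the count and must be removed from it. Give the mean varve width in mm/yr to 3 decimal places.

0.097 mm/yr

After corrections the count is 16233 − 10 + 14 = 16237 varves.
Extension rate ≈ 1577.9 / 16237 = 0.097 mm/yr.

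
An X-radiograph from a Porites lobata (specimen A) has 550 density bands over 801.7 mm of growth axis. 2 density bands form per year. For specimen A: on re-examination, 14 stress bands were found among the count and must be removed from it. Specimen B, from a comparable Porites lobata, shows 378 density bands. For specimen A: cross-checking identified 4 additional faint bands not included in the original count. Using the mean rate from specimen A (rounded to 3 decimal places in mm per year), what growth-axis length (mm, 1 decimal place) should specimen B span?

561.1 mm

Specimen A: correcting the raw count gives 550 − 14 + 4 = 540 true density bands.
Specimen A: with 2 density bands per year, 540 / 2 = 270 years.
A: 801.7 mm over 270 years gives 801.7 / 270 ≈ 2.969 mm/yr.
Specimen B: 378 density bands at 2 per year is 378 / 2 = 189 years. For B, 2.969 mm/year × 189 years = 561.1 mm.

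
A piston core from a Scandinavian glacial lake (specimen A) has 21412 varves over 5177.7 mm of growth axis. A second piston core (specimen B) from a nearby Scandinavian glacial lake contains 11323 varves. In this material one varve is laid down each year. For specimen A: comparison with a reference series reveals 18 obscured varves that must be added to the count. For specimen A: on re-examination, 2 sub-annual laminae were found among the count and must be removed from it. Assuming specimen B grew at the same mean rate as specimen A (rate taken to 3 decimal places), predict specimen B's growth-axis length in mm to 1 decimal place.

2740.2 mm

Specimen A: adjusted count: 21412 − 2 + 18 = 21428 varves.
A: 5177.7 mm over 21428 years gives 5177.7 / 21428 ≈ 0.242 mm/year.
Length of B = 0.242 × 11323 = 2740.2 mm.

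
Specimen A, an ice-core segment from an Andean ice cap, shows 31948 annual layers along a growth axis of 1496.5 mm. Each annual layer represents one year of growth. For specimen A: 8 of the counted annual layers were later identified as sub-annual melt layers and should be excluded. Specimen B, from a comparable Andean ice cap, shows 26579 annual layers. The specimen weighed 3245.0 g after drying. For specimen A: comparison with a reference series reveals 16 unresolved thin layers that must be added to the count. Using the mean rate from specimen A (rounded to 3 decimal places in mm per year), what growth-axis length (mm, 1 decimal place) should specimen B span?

Specimen A: true annual layer count = 31948 − 8 + 16 = 31956.
A: Mean rate = 1496.5 mm / 31956 years ≈ 0.047 mm/yr.
Length of B = 0.047 × 26579 = 1249.2 mm.

1249.2 mm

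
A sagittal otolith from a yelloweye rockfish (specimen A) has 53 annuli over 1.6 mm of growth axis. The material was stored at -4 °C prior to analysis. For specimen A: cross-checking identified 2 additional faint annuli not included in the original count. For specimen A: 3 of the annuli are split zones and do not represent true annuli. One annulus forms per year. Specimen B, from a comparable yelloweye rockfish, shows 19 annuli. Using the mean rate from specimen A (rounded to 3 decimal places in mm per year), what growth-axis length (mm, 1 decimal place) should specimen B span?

Specimen A: true annulus count = 53 − 3 + 2 = 52.
A: Mean rate = 1.6 mm / 52 years ≈ 0.031 mm/year.
B's length ≈ 0.031 × 19 = 0.6 mm.

0.6 mm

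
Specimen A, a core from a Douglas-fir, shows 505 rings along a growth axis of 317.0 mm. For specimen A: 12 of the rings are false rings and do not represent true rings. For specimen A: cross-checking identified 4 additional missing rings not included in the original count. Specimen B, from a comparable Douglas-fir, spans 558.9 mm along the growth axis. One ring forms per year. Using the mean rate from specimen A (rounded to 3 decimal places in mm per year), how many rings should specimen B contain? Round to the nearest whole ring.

876 rings

Specimen A: correcting the raw count gives 505 − 12 + 4 = 497 true rings.
A: 317.0 mm over 497 years gives 317.0 / 497 ≈ 0.638 mm per year.
Specimen B: 558.9 mm / 0.638 mm per year = 876.02 years ≈ 876 rings.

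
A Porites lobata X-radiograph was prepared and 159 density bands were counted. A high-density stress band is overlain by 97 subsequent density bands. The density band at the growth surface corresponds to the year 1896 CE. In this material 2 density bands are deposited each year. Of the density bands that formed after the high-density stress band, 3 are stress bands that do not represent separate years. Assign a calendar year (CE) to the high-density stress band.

There are 97 density bands younger than the high-density stress band.
Excluding 3 false density bands: 97 − 3 = 94.
Dividing by 2 density bands per year: 94 / 2 = 47 years.
1896 − 47 = 1849 CE.

1849 CE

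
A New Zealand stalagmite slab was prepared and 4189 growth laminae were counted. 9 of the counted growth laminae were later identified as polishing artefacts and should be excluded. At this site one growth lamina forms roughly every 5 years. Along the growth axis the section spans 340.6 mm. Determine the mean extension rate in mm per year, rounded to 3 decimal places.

Correcting the raw count gives 4189 − 9 = 4180 true growth laminae.
4180 growth laminae at 5 years each span 4180 × 5 = 20900 years.
Mean rate = 340.6 mm / 20900 years ≈ 0.016 mm per year.

0.016 mm per year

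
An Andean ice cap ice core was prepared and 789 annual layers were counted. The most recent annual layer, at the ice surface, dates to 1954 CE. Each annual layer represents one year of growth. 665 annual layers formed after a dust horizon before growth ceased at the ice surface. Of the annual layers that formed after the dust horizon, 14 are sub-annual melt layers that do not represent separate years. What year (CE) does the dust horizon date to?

665 annual layers post-date the dust horizon.
Excluding 14 false annual layers: 665 − 14 = 651.
Counting back 651 years from 1954 CE places the dust horizon in 1954 − 651 = 1303 CE.

1303 CE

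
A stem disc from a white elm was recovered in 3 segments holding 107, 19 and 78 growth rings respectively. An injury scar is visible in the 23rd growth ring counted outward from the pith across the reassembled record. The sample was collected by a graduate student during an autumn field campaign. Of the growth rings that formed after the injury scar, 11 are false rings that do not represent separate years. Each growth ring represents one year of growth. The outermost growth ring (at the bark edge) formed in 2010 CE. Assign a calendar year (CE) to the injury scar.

1840 CE

Total growth rings = 107 + 19 + 78 = 204.
204 − 23 = 181 growth rings lie beyond the injury scar toward the bark edge.
Removing the 11 false growth rings leaves 181 − 11 = 170 true growth rings beyond the injury scar.
Counting back 170 years from 2010 CE places the injury scar in 2010 − 170 = 1840 CE.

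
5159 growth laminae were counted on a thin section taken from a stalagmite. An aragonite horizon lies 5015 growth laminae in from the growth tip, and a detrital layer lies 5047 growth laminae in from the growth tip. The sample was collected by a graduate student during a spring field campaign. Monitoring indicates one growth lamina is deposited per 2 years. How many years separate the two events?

64 yr

The two markers are separated by 5047 − 5015 = 32 growth laminae.
At 2 years per growth lamina, 32 × 2 = 64 years.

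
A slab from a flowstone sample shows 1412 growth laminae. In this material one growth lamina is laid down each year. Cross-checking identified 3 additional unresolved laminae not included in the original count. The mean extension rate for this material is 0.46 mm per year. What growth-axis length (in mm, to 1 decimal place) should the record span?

650.9 mm

Correcting the raw count gives 1412 + 3 = 1415 true growth laminae.
Predicted length = 0.46 mm/year × 1415 years = 650.9 mm.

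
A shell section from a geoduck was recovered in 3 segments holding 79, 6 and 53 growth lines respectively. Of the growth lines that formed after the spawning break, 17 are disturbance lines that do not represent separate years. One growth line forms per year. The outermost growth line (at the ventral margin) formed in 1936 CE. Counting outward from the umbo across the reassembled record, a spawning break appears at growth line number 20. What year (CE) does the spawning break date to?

1835 CE

Total growth lines = 79 + 6 + 53 = 138.
138 − 20 = 118 growth lines lie beyond the spawning break toward the ventral margin.
Excluding 17 false growth lines: 118 − 17 = 101.
Counting back 101 years from 1936 CE places the spawning break in 1936 − 101 = 1835 CE.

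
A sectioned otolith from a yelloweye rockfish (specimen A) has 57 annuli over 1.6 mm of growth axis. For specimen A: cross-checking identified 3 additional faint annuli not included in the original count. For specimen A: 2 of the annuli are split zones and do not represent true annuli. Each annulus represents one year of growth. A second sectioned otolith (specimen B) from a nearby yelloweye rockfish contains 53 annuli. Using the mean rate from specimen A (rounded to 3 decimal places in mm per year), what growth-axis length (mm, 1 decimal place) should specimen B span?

Specimen A: true annulus count = 57 − 2 + 3 = 58.
A: Mean rate = 1.6 mm / 58 years ≈ 0.028 mm per year.
Length of B = 0.028 × 53 = 1.5 mm.

1.5 mm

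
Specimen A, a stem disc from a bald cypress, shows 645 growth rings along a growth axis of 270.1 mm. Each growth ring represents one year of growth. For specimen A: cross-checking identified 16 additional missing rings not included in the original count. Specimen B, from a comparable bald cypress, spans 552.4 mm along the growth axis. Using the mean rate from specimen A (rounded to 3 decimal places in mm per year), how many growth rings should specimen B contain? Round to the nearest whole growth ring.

1351 growth rings

Specimen A: adjusted count: 645 + 16 = 661 growth rings.
A: Extension rate ≈ 270.1 / 661 = 0.409 mm per year.
B spans 552.4 / 0.409 = 1350.61 years ≈ 1351 growth rings.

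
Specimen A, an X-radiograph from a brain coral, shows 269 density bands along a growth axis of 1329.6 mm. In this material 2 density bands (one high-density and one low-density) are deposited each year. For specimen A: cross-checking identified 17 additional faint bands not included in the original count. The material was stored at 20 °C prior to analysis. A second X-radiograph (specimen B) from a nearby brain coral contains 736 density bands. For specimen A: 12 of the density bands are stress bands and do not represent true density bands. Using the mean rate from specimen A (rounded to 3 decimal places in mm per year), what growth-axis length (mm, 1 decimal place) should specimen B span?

Specimen A: adjusted count: 269 − 12 + 17 = 274 density bands.
Specimen A: dividing by 2 density bands per year: 274 / 2 = 137 years.
A: Extension rate ≈ 1329.6 / 137 = 9.705 mm/year.
Specimen B: 736 density bands at 2 per year is 736 / 2 = 368 years. B's length ≈ 9.705 × 368 = 3571.4 mm.

3571.4 mm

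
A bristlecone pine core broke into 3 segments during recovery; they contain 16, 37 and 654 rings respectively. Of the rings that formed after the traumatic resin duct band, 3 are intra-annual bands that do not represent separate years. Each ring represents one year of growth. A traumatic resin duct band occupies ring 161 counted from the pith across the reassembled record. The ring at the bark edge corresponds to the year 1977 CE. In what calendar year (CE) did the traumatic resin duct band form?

1434 CE

Total rings = 16 + 37 + 654 = 707.
707 − 161 = 546 rings lie beyond the traumatic resin duct band toward the bark edge.
Removing the 3 false rings leaves 546 − 3 = 543 true rings beyond the traumatic resin duct band.
Counting back 543 years from 1977 CE places the traumatic resin duct band in 1977 − 543 = 1434 CE.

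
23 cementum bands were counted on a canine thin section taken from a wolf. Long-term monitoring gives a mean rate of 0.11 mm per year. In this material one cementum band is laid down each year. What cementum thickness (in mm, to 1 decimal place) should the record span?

2.5 mm

23 years of growth are recorded.
Predicted length = 0.11 mm/year × 23 years = 2.5 mm.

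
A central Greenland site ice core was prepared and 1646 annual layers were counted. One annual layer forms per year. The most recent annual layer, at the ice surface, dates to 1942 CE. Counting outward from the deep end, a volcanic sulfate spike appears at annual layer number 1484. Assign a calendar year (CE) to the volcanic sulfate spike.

1646 − 1484 = 162 annual layers lie beyond the volcanic sulfate spike toward the ice surface.
1942 − 162 = 1780 CE.

1780 CE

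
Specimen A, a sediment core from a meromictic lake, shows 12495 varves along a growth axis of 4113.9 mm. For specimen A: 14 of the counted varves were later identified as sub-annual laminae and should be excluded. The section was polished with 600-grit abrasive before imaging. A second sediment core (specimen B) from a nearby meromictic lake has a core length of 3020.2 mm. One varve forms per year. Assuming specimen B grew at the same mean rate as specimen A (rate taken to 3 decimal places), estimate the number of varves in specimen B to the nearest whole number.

9152 varves

Specimen A: after corrections the count is 12495 − 14 = 12481 varves.
A: Extension rate ≈ 4113.9 / 12481 = 0.330 mm/year.
For B, 3020.2 / 0.330 = 9152.12 years ≈ 9152 varves.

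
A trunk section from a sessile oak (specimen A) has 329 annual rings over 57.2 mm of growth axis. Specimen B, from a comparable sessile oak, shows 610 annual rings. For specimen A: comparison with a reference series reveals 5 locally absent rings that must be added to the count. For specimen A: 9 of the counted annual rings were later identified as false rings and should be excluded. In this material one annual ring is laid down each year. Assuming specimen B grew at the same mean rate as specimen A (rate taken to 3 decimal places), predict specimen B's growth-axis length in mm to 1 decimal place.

Specimen A: true annual ring count = 329 − 9 + 5 = 325.
A: 57.2 mm over 325 years gives 57.2 / 325 ≈ 0.176 mm per year.
B's length ≈ 0.176 × 610 = 107.4 mm.

107.4 mm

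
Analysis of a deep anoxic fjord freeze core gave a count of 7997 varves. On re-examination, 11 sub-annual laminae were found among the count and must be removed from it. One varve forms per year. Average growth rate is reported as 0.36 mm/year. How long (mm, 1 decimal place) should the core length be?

Adjusted count: 7997 − 11 = 7986 varves.
Predicted length = 0.36 mm/year × 7986 years = 2875.0 mm.

2875.0 mm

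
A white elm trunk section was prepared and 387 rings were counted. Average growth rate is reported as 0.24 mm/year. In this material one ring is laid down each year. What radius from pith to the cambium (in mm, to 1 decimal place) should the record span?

387 years of growth are recorded.
Predicted length = 0.24 mm/year × 387 years = 92.9 mm.

92.9 mm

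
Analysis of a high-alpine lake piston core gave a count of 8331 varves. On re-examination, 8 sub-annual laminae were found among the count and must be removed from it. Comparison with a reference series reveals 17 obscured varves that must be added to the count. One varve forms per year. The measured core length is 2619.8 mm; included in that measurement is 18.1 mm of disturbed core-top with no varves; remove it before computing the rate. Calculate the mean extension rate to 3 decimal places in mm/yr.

0.312 mm/yr

After corrections the count is 8331 − 8 + 17 = 8340 varves.
Removing the 18.1 mm offcut leaves 2619.8 − 18.1 = 2601.7 mm.
Extension rate ≈ 2601.7 / 8340 = 0.312 mm/yr.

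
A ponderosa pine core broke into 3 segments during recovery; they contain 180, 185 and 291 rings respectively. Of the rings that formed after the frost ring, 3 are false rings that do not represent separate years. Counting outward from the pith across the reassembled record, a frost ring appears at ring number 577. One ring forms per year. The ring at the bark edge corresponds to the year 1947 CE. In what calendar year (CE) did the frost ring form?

1871 CE

Total rings = 180 + 185 + 291 = 656.
The frost ring sits at ring 577 from the pith, so 656 − 577 = 79 rings formed after it.
Excluding 3 false rings: 79 − 3 = 76.
Counting back 76 years from 1947 CE places the frost ring in 1947 − 76 = 1871 CE.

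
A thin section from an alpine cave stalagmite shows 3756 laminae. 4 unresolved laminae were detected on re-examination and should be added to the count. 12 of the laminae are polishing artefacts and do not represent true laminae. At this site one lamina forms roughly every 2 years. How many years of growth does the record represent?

7496 years

Adjusted count: 3756 − 12 + 4 = 3748 laminae.
At 2 years per lamina, 3748 × 2 = 7496 years.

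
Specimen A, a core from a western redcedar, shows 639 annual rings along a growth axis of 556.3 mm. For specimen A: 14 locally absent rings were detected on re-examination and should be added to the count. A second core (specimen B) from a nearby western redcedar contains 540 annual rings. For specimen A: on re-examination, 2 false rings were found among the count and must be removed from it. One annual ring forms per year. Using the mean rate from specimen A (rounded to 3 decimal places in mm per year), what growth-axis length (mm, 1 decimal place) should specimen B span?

Specimen A: adjusted count: 639 − 2 + 14 = 651 annual rings.
A: Mean rate = 556.3 mm / 651 years ≈ 0.855 mm/yr.
Length of B = 0.855 × 540 = 461.7 mm.

461.7 mm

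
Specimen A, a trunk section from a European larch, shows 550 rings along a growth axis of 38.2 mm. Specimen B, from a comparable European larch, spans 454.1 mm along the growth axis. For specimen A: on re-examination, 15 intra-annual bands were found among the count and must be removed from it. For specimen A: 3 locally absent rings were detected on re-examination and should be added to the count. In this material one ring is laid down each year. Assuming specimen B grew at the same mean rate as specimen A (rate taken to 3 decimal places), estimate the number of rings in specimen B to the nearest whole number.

Specimen A: correcting the raw count gives 550 − 15 + 3 = 538 true rings.
A: Extension rate ≈ 38.2 / 538 = 0.071 mm/year.
For B, 454.1 / 0.071 = 6395.77 years ≈ 6396 rings.

6396 rings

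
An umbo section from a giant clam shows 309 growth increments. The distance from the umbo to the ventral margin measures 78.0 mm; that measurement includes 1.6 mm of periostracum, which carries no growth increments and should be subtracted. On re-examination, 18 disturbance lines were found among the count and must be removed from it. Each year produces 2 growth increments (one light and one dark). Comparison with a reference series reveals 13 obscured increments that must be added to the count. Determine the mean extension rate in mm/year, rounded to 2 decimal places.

0.50 mm/year

After corrections the count is 309 − 18 + 13 = 304 growth increments.
With 2 growth increments per year, 304 / 2 = 152 years.
Removing the 1.6 mm offcut leaves 78.0 − 1.6 = 76.4 mm.
Mean rate = 76.4 mm / 152 years ≈ 0.50 mm/year.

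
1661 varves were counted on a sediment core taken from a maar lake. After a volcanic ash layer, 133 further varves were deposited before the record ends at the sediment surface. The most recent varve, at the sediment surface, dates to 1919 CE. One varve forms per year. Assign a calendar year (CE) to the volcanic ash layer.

1786 CE

There are 133 varves younger than the volcanic ash layer.
1919 − 133 = 1786 CE.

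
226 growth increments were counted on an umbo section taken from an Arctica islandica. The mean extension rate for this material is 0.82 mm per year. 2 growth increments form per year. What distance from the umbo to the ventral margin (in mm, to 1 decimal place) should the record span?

92.7 mm

With 2 growth increments per year, 226 / 2 = 113 years.
Predicted length = 0.82 mm/year × 113 years = 92.7 mm.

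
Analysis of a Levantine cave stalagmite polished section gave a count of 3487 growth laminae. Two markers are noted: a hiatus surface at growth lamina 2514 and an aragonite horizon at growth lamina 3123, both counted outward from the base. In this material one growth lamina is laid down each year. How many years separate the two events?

Separation: 3123 − 2514 = 609 growth laminae.
At one growth lamina per year, 609 years elapsed between them.

609 years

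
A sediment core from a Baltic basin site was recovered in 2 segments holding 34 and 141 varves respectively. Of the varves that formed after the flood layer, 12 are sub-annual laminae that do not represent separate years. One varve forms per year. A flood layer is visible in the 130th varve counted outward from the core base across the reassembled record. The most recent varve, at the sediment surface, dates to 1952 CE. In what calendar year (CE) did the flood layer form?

Total varves = 34 + 141 = 175.
175 − 130 = 45 varves lie beyond the flood layer toward the sediment surface.
Excluding 12 false varves: 45 − 12 = 33.
Counting back 33 years from 1952 CE places the flood layer in 1952 − 33 = 1919 CE.

1919 CE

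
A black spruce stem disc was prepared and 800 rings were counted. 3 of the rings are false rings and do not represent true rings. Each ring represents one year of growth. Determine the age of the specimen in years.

Adjusted count: 800 − 3 = 797 rings.
At one ring per year, that is 797 years.

797 years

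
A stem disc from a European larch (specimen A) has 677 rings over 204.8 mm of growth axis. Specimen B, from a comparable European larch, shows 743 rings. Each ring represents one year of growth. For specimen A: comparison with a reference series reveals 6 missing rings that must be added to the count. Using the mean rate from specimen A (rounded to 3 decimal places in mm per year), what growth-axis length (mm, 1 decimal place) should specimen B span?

Specimen A: after corrections the count is 677 + 6 = 683 rings.
A: 204.8 mm over 683 years gives 204.8 / 683 ≈ 0.300 mm per year.
Length of B = 0.300 × 743 = 222.9 mm.

222.9 mm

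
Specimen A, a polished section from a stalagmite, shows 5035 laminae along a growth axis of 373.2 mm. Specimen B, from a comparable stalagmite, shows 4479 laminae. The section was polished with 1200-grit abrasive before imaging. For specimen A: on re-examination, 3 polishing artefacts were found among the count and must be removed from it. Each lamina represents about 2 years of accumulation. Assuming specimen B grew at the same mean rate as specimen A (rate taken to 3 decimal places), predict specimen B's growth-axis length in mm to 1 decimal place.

Specimen A: adjusted count: 5035 − 3 = 5032 laminae.
Specimen A: at 2 years per lamina, 5032 × 2 = 10064 years.
A: Extension rate ≈ 373.2 / 10064 = 0.037 mm per year.
Specimen B: multiplying by 2 years per lamina: 4479 × 2 = 8958 years. Length of B = 0.037 × 8958 = 331.4 mm.

331.4 mm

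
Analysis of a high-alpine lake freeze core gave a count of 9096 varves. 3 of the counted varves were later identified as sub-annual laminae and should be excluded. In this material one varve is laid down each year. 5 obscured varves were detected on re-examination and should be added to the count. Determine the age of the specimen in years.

9098 yr

Correcting the raw count gives 9096 − 3 + 5 = 9098 true varves.
At one varve per year, that is 9098 years.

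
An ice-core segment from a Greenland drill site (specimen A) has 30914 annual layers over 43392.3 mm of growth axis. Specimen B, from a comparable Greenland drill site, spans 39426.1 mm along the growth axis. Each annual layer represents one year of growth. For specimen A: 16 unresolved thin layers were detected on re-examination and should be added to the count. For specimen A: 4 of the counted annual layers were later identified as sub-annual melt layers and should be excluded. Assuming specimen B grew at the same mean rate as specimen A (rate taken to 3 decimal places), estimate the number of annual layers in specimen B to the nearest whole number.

28101 annual layers

Specimen A: correcting the raw count gives 30914 − 4 + 16 = 30926 true annual layers.
A: 43392.3 mm over 30926 years gives 43392.3 / 30926 ≈ 1.403 mm per year.
Specimen B: 39426.1 mm / 1.403 mm per year = 28101.28 years ≈ 28101 annual layers.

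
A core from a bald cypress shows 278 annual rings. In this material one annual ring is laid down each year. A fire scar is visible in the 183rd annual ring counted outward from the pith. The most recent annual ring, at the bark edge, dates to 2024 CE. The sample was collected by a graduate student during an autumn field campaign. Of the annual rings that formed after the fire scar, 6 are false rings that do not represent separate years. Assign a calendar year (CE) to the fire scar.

Between annual ring 183 and the bark edge there are 278 − 183 = 95 annual rings.
95 − 6 false = 89 true annual rings after the fire scar.
The annual ring at the bark edge is 2024 CE, so the fire scar dates to 2024 − 89 = 1935 CE.

1935 CE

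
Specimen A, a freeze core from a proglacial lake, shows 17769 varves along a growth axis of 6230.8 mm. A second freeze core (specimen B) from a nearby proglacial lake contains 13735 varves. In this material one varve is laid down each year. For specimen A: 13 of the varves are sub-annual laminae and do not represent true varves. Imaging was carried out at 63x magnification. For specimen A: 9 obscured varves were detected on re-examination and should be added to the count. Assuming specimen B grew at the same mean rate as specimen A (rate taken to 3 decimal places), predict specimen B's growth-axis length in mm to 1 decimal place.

4821.0 mm

Specimen A: correcting the raw count gives 17769 − 13 + 9 = 17765 true varves.
A: Mean rate = 6230.8 mm / 17765 years ≈ 0.351 mm per year.
For B, 0.351 mm/year × 13735 years = 4821.0 mm.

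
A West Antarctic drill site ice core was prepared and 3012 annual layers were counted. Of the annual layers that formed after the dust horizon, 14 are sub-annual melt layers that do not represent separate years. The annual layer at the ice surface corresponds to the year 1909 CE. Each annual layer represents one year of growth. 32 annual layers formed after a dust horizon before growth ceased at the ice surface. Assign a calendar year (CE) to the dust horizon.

1891 CE

32 annual layers formed after the dust horizon.
Excluding 14 false annual layers: 32 − 14 = 18.
Counting back 18 years from 1909 CE places the dust horizon in 1909 − 18 = 1891 CE.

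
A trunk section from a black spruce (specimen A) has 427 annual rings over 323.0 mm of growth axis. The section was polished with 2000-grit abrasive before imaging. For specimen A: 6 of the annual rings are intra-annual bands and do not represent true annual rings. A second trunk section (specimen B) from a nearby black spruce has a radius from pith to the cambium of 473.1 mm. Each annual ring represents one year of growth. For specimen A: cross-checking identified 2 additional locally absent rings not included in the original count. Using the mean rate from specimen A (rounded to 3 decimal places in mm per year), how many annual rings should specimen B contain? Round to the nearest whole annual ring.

619 annual rings

Specimen A: after corrections the count is 427 − 6 + 2 = 423 annual rings.
A: 323.0 mm over 423 years gives 323.0 / 423 ≈ 0.764 mm/year.
Specimen B: 473.1 mm / 0.764 mm per year = 619.24 years ≈ 619 annual rings.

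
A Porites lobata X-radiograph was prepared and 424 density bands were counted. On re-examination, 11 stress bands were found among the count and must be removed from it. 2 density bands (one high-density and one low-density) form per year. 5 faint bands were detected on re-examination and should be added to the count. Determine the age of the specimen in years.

After corrections the count is 424 − 11 + 5 = 418 density bands.
Dividing by 2 density bands per year: 418 / 2 = 209 years.

209 yr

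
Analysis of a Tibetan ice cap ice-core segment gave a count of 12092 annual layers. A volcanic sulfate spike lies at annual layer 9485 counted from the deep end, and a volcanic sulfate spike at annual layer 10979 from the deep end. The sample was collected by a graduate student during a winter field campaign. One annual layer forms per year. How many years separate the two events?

1494 years

The two markers are separated by 10979 − 9485 = 1494 annual layers.
At one annual layer per year, 1494 years elapsed between them.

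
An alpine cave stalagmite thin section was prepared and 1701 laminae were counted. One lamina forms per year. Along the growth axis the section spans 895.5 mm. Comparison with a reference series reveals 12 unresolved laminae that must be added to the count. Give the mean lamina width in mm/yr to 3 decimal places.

0.523 mm/yr

Correcting the raw count gives 1701 + 12 = 1713 true laminae.
Mean rate = 895.5 mm / 1713 years ≈ 0.523 mm/yr.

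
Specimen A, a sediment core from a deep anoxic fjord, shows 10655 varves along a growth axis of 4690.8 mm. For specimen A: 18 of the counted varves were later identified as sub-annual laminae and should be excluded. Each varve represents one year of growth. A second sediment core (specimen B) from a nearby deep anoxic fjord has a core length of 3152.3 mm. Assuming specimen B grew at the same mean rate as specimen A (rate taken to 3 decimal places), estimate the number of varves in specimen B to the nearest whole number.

Specimen A: adjusted count: 10655 − 18 = 10637 varves.
A: Mean rate = 4690.8 mm / 10637 years ≈ 0.441 mm/yr.
B spans 3152.3 / 0.441 = 7148.07 years ≈ 7148 varves.

7148 varves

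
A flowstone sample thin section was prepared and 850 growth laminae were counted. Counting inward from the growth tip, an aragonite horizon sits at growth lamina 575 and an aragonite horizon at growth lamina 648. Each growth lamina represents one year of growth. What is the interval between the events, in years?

Separation: 648 − 575 = 73 growth laminae.
At one growth lamina per year, 73 years elapsed between them.

73 years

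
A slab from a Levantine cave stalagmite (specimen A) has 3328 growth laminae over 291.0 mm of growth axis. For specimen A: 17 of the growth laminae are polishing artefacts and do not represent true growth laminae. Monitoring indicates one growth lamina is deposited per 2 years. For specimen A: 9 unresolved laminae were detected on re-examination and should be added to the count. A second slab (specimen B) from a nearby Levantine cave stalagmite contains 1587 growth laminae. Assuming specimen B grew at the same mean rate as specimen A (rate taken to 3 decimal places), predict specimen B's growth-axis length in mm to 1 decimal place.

Specimen A: after corrections the count is 3328 − 17 + 9 = 3320 growth laminae.
Specimen A: 3320 growth laminae at 2 years each span 3320 × 2 = 6640 years.
A: 291.0 mm over 6640 years gives 291.0 / 6640 ≈ 0.044 mm per year.
Specimen B: at 2 years per growth lamina, 1587 × 2 = 3174 years. B's length ≈ 0.044 × 3174 = 139.7 mm.

139.7 mm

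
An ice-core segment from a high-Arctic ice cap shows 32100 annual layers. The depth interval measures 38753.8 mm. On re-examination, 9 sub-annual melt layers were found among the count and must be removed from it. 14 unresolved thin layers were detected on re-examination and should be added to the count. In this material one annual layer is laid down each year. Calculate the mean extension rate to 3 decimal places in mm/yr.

True annual layer count = 32100 − 9 + 14 = 32105.
Extension rate ≈ 38753.8 / 32105 = 1.207 mm/yr.

1.207 mm/yr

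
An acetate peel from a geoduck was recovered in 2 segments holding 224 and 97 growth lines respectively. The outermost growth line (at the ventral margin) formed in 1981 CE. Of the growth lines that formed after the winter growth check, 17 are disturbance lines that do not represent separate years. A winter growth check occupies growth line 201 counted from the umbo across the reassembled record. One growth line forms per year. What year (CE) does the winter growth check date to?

1878 CE

Total growth lines = 224 + 97 = 321.
321 − 201 = 120 growth lines lie beyond the winter growth check toward the ventral margin.
Excluding 17 false growth lines: 120 − 17 = 103.
1981 − 103 = 1878 CE.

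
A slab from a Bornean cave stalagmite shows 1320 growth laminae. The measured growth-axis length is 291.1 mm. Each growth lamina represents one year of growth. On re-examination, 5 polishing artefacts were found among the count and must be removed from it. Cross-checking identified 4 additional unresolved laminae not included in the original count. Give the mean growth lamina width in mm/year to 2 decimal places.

After corrections the count is 1320 − 5 + 4 = 1319 growth laminae.
Mean rate = 291.1 mm / 1319 years ≈ 0.22 mm/year.

0.22 mm/year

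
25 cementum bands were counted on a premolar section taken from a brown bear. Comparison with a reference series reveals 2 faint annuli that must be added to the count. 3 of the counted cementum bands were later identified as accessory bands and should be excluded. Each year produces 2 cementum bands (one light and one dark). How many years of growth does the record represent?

12 years

Adjusted count: 25 − 3 + 2 = 24 cementum bands.
24 cementum bands at 2 per year is 24 / 2 = 12 years.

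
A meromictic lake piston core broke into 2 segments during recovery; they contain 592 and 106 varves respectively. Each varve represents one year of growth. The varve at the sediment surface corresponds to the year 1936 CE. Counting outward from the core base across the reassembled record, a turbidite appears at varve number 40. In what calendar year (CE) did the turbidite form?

Total varves = 592 + 106 = 698.
698 − 40 = 658 varves lie beyond the turbidite toward the sediment surface.
1936 − 658 = 1278 CE.

1278 CE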